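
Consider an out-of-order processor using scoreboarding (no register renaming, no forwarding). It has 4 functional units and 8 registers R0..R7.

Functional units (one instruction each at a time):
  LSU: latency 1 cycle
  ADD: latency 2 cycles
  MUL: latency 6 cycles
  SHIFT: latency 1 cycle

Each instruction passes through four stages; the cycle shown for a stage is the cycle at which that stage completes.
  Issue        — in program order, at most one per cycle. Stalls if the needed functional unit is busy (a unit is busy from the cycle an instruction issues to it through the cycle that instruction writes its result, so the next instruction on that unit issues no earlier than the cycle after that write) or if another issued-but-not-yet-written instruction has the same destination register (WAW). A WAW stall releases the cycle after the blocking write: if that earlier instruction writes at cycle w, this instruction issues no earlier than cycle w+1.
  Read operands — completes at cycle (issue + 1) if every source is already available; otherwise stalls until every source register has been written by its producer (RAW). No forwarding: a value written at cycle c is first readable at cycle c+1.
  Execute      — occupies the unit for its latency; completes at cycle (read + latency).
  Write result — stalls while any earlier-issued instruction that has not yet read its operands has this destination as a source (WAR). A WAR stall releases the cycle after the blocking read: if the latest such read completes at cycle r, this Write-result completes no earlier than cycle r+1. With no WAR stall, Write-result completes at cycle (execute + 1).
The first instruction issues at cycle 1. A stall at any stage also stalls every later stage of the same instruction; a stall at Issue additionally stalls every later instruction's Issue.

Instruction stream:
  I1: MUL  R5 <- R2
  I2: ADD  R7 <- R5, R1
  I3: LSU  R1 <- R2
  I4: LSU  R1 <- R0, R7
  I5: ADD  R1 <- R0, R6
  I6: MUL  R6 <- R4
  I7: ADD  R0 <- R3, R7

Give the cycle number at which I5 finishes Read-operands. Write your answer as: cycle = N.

cycle = 18

1) issue 1, read 2, done 8, write 9
2) issue 2, read 10, done 12, write 13  <RAW R5: wait I1 write@9>
3) issue 3, read 4, done 5, write 11  <WAR R1: wait I2 read@10>
4) issue 12, read 14, done 15, write 16  <struct: LSU busy until I3 writes@11 / RAW R7: wait I2 write@13>
5) issue 17, read 18, done 20, write 21  <WAW R1: wait I4 write@16>
6) issue 18, read 19, done 25, write 26
7) issue 22, read 23, done 25, write 26  <struct: ADD busy until I5 writes@21>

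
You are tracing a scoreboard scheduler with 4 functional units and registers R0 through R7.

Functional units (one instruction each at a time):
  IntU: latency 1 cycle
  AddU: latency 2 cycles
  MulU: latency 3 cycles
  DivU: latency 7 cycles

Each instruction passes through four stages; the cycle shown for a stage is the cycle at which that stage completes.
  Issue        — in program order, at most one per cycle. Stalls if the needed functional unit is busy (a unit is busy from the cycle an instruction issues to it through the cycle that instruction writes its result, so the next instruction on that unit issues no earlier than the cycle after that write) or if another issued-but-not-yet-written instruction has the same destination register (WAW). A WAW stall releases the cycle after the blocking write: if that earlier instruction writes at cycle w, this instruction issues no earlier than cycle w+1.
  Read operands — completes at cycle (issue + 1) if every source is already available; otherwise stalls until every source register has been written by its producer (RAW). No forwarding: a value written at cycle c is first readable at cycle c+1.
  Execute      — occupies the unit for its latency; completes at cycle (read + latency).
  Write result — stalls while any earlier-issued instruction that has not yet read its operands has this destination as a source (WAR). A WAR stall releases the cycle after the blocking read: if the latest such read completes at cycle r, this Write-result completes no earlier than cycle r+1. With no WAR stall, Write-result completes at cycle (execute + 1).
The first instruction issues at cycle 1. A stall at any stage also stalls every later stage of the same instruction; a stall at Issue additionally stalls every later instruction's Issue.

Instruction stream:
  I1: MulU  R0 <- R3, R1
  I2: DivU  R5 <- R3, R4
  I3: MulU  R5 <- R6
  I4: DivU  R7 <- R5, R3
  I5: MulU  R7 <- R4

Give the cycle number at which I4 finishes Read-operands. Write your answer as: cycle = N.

cycle 1: issue I1 (MulU)
cycle 2: I1 read-ops; issue I2 (DivU)
cycle 3: I2 read-ops
cycle 5: I1 finished on MulU
cycle 6: I1→R0
cycle 10: I2 finished on DivU
cycle 11: I2→R5
cycle 12: issue I3 (MulU)
cycle 13: I3 read-ops; issue I4 (DivU)
cycle 16: I3 finished on MulU
cycle 17: I3→R5
cycle 18: I4 read-ops
cycle 25: I4 finished on DivU
cycle 26: I4→R7
cycle 27: issue I5 (MulU)
cycle 28: I5 read-ops
cycle 31: I5 finished on MulU
cycle 32: I5→R7

cycle = 18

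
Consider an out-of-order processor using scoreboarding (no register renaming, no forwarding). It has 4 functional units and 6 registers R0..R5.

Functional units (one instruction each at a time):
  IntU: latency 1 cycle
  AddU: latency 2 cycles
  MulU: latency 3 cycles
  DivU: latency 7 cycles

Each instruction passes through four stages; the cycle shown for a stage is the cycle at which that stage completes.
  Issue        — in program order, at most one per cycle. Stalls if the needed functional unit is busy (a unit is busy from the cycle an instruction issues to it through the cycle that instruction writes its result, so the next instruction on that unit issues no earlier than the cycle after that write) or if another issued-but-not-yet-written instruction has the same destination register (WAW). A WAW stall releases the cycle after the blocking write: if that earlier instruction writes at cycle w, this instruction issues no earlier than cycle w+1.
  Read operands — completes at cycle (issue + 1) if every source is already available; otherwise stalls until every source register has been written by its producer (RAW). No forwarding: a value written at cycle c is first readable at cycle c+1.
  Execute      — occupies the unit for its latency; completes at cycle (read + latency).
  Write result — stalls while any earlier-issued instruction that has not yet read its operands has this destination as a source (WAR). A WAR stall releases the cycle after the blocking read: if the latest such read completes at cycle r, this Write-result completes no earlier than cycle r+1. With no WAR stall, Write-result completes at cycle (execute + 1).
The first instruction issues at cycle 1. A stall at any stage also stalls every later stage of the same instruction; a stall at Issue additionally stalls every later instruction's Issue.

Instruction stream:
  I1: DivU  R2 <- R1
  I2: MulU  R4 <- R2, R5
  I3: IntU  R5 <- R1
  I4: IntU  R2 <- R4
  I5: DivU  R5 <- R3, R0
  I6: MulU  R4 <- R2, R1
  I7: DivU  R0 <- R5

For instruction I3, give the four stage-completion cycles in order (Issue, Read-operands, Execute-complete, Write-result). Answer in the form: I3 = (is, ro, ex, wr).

I1 -> (1, 2, 9, 10)
I2 -> (2, 11, 14, 15)  // RAW R2: wait I1 write@10
I3 -> (3, 4, 5, 12)  // WAR R5: wait I2 read@11
I4 -> (13, 16, 17, 18)  // struct: IntU busy until I3 writes@12, RAW R4: wait I2 write@15
I5 -> (14, 15, 22, 23)
I6 -> (16, 19, 22, 23)  // struct: MulU busy until I2 writes@15, RAW R2: wait I4 write@18
I7 -> (24, 25, 32, 33)  // struct: DivU busy until I5 writes@23

I3 = (3, 4, 5, 12)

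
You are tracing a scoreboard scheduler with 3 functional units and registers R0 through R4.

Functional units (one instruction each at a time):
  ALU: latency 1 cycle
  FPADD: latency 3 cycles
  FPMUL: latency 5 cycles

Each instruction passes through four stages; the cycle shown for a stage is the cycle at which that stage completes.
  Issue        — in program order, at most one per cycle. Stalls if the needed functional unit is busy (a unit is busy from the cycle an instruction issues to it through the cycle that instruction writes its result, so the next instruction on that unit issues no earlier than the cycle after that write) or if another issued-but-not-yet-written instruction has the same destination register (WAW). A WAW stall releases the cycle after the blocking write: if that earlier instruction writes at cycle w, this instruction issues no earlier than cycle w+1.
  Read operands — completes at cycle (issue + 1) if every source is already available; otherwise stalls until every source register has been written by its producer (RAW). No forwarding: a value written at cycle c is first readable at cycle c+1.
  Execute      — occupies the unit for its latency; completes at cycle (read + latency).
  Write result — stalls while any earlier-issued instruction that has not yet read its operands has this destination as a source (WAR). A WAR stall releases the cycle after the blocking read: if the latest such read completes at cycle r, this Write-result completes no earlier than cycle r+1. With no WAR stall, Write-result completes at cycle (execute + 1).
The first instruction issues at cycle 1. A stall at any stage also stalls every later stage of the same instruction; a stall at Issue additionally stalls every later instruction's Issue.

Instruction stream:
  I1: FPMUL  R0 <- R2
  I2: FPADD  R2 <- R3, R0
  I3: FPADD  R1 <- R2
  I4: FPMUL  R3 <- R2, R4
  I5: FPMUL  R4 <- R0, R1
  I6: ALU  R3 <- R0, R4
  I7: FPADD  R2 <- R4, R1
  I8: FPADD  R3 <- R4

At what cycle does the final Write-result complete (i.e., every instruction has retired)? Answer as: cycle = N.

  I1 | 1 | 2 | 7 | 8
  I2 | 2 | 9 | 12 | 13   RAW R0: wait I1 write@8
  I3 | 14 | 15 | 18 | 19   struct: FPADD busy until I2 writes@13
  I4 | 15 | 16 | 21 | 22
  I5 | 23 | 24 | 29 | 30   struct: FPMUL busy until I4 writes@22
  I6 | 24 | 31 | 32 | 33   RAW R4: wait I5 write@30
  I7 | 25 | 31 | 34 | 35   RAW R4: wait I5 write@30
  I8 | 36 | 37 | 40 | 41   struct: FPADD busy until I7 writes@35

cycle = 41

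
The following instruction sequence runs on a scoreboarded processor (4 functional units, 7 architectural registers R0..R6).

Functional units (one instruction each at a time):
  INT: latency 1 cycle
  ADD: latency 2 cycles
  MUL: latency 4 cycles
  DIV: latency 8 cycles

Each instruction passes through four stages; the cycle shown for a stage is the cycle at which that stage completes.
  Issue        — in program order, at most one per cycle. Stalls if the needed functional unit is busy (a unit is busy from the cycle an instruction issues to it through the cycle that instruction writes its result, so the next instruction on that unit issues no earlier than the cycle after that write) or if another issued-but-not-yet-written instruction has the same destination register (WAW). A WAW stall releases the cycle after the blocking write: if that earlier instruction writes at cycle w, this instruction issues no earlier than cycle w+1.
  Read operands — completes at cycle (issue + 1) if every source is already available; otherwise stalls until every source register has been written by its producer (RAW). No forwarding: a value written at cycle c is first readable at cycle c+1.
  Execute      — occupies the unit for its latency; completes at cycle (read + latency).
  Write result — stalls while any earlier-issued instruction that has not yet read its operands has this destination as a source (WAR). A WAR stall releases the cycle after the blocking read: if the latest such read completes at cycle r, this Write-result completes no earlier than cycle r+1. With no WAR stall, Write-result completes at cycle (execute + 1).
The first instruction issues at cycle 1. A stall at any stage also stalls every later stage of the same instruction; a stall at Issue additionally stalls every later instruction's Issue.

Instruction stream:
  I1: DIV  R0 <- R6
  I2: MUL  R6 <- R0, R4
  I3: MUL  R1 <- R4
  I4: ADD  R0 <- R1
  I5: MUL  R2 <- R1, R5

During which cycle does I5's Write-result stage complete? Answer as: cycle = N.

[1] I1 dispatched to DIV
[2] I1 operands ready · I2 dispatched to MUL
[10] I1 complete
[11] R0←I1
[12] I2 operands ready
[16] I2 complete
[17] R6←I2
[18] I3 dispatched to MUL
[19] I3 operands ready · I4 dispatched to ADD
[23] I3 complete
[24] R1←I3
[25] I4 operands ready · I5 dispatched to MUL
[26] I5 operands ready
[27] I4 complete
[28] R0←I4
[30] I5 complete
[31] R2←I5

cycle = 31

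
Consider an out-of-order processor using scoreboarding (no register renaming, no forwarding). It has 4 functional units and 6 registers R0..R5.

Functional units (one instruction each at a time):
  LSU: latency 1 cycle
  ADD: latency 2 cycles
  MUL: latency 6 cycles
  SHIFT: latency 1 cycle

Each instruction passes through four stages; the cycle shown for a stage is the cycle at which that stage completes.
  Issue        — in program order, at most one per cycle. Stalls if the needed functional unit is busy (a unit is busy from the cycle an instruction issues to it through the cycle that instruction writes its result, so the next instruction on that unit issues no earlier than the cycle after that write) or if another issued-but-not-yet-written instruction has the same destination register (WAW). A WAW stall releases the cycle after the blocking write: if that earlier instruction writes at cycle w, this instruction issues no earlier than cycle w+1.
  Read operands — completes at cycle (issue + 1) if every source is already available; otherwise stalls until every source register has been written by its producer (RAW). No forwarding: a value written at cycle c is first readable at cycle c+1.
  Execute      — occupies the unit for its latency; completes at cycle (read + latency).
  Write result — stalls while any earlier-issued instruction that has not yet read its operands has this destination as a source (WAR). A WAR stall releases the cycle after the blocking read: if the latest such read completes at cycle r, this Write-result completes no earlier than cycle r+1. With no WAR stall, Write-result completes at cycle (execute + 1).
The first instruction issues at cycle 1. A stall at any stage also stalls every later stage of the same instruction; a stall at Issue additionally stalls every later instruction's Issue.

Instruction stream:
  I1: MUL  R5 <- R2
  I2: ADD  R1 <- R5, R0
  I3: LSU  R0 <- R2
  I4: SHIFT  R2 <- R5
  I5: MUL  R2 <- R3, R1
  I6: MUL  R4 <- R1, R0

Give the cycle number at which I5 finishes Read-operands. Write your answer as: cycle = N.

t=1  issue I1 (MUL)
t=2  I1 read-ops · issue I2 (ADD)
t=3  issue I3 (LSU)
t=4  I3 read-ops · issue I4 (SHIFT)
t=5  I3 finished on LSU
t=8  I1 finished on MUL
t=9  I1→R5
t=10  I2 read-ops · I4 read-ops
t=11  I3→R0 · I4 finished on SHIFT
t=12  I2 finished on ADD · I4→R2
t=13  I2→R1 · issue I5 (MUL)
t=14  I5 read-ops
t=20  I5 finished on MUL
t=21  I5→R2
t=22  issue I6 (MUL)
t=23  I6 read-ops
t=29  I6 finished on MUL
t=30  I6→R4

cycle = 14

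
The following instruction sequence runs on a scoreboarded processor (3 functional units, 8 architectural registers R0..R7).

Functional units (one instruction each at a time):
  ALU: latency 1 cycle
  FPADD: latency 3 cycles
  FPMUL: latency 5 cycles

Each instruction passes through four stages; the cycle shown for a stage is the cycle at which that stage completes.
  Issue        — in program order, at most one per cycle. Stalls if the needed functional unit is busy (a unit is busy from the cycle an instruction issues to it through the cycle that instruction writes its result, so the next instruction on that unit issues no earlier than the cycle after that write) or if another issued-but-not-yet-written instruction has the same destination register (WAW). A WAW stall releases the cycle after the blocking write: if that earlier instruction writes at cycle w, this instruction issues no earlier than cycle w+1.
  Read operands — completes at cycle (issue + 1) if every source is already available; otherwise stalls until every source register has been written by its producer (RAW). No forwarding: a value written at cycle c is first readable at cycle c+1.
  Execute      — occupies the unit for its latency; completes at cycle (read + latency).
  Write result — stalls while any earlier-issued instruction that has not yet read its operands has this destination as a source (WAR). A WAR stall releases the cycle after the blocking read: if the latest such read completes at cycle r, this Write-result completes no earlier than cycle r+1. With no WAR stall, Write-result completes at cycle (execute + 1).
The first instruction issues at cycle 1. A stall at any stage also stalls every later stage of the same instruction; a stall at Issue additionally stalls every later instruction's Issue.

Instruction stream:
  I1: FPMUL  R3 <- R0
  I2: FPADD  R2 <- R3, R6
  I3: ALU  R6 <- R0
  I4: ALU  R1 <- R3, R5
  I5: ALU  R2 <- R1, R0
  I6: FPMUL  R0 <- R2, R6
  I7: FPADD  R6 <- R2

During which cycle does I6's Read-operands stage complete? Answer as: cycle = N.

t=1  I1 issues→FPMUL
t=2  I1 reads | I2 issues→FPADD
t=3  I3 issues→ALU
t=4  I3 reads
t=5  I3 exec-done
t=7  I1 exec-done
t=8  I1 writes R3
t=9  I2 reads
t=10  I3 writes R6
t=11  I4 issues→ALU
t=12  I2 exec-done | I4 reads
t=13  I2 writes R2 | I4 exec-done
t=14  I4 writes R1
t=15  I5 issues→ALU
t=16  I5 reads | I6 issues→FPMUL
t=17  I5 exec-done | I7 issues→FPADD
t=18  I5 writes R2
t=19  I6 reads | I7 reads
t=22  I7 exec-done
t=23  I7 writes R6
t=24  I6 exec-done
t=25  I6 writes R0

cycle = 19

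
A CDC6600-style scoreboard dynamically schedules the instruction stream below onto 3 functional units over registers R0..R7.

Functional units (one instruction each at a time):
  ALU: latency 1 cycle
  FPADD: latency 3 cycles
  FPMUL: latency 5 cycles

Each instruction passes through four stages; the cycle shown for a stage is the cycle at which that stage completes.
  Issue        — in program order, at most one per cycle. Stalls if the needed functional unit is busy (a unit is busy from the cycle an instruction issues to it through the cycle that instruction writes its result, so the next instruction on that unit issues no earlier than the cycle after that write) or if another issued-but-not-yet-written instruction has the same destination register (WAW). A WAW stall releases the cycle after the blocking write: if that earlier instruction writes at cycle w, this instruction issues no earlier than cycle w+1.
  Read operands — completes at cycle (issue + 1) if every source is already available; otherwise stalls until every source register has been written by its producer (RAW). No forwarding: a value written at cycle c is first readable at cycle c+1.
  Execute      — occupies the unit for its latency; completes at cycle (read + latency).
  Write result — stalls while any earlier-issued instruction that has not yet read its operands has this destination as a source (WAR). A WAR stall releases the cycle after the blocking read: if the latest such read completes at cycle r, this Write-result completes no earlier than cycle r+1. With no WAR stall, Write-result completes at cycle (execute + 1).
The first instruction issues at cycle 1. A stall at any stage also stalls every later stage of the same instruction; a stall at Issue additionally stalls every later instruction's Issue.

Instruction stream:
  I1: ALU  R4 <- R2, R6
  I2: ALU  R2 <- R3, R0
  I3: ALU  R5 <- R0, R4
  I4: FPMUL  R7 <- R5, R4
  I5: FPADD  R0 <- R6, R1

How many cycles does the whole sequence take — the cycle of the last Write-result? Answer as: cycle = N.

cycle 1: I1 dispatched to ALU
cycle 2: I1 operands ready
cycle 3: I1 complete
cycle 4: R4←I1
cycle 5: I2 dispatched to ALU
cycle 6: I2 operands ready
cycle 7: I2 complete
cycle 8: R2←I2
cycle 9: I3 dispatched to ALU
cycle 10: I3 operands ready, I4 dispatched to FPMUL
cycle 11: I3 complete, I5 dispatched to FPADD
cycle 12: R5←I3, I5 operands ready
cycle 13: I4 operands ready
cycle 15: I5 complete
cycle 16: R0←I5
cycle 18: I4 complete
cycle 19: R7←I4

cycle = 19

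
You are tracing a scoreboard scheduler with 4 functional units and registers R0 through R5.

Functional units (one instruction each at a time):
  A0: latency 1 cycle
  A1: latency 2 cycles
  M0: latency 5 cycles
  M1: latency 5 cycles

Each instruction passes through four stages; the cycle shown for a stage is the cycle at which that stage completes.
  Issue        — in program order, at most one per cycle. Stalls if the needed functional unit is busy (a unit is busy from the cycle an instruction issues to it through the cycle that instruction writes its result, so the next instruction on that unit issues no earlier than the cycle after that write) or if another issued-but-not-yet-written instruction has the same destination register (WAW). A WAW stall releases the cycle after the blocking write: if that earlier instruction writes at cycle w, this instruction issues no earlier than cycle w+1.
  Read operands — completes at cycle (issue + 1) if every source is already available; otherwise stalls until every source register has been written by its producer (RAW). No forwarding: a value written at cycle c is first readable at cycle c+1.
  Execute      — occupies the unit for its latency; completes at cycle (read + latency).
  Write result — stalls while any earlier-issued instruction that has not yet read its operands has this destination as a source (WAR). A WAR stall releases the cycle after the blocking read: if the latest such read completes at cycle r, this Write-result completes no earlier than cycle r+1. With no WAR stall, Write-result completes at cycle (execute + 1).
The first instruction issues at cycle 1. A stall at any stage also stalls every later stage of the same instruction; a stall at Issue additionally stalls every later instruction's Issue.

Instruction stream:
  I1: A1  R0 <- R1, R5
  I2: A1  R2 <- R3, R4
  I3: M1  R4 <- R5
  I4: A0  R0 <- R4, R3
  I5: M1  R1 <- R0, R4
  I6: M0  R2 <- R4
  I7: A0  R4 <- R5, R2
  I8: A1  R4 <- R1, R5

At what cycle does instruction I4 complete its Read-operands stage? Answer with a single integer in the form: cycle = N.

  I1 | 1 | 2 | 4 | 5
  I2 | 6 | 7 | 9 | 10   struct: A1 busy until I1 writes@5
  I3 | 7 | 8 | 13 | 14
  I4 | 8 | 15 | 16 | 17   RAW R4: wait I3 write@14
  I5 | 15 | 18 | 23 | 24   struct: M1 busy until I3 writes@14 · RAW R0: wait I4 write@17
  I6 | 16 | 17 | 22 | 23
  I7 | 18 | 24 | 25 | 26   struct: A0 busy until I4 writes@17 · RAW R2: wait I6 write@23
  I8 | 27 | 28 | 30 | 31   WAW R4: wait I7 write@26

cycle = 15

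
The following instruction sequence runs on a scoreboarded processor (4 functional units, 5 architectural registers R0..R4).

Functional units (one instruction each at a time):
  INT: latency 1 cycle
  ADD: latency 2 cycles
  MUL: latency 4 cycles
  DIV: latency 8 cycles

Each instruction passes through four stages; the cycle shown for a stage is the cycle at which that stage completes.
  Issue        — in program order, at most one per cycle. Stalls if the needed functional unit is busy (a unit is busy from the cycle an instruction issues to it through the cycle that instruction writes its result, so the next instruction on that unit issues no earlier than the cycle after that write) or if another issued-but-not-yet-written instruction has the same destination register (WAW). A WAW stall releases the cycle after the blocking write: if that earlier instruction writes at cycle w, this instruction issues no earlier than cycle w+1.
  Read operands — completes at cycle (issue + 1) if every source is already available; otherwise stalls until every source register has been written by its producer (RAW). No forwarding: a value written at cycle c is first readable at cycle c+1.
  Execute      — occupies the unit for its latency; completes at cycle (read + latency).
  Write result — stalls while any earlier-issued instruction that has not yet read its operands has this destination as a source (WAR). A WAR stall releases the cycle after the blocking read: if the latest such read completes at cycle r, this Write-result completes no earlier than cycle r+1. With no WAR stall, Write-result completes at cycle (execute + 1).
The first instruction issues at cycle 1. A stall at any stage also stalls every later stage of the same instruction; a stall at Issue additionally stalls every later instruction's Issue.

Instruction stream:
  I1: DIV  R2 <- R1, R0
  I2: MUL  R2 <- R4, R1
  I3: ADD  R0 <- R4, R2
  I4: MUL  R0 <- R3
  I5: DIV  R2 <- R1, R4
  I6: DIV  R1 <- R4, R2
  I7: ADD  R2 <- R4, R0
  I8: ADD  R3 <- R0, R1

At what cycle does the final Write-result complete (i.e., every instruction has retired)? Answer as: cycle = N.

I1: IS=1 RO=2 EX=10 WR=11
I2: IS=12 RO=13 EX=17 WR=18  [WAW R2: wait I1 write@11]
I3: IS=13 RO=19 EX=21 WR=22  [RAW R2: wait I2 write@18]
I4: IS=23 RO=24 EX=28 WR=29  [WAW R0: wait I3 write@22]
I5: IS=24 RO=25 EX=33 WR=34
I6: IS=35 RO=36 EX=44 WR=45  [struct: DIV busy until I5 writes@34]
I7: IS=36 RO=37 EX=39 WR=40
I8: IS=41 RO=46 EX=48 WR=49  [struct: ADD busy until I7 writes@40; RAW R1: wait I6 write@45]

cycle = 49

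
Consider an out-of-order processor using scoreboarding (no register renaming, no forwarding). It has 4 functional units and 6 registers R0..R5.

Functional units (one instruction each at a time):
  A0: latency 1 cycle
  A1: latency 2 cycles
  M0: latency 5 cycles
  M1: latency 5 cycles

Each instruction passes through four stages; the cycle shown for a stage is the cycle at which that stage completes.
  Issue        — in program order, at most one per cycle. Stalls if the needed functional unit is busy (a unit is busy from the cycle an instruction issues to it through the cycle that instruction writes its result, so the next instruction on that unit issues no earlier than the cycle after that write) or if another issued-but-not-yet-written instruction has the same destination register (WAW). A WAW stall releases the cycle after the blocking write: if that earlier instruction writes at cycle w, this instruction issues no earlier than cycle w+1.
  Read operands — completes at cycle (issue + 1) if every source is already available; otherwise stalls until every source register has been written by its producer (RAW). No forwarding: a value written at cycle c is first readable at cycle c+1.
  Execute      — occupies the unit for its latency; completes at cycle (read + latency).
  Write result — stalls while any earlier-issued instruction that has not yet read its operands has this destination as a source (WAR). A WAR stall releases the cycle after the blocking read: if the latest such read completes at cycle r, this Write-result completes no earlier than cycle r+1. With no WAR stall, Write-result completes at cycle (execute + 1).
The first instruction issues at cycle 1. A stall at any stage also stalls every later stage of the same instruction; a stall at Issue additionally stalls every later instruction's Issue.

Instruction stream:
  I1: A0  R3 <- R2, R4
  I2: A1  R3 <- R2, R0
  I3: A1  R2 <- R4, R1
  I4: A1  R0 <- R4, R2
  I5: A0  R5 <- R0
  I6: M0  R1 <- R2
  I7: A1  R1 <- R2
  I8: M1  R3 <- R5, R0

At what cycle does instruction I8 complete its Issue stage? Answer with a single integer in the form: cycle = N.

cycle = 26

  I1 | 1 | 2 | 3 | 4
  I2 | 5 | 6 | 8 | 9   WAW R3: wait I1 write@4
  I3 | 10 | 11 | 13 | 14   struct: A1 busy until I2 writes@9
  I4 | 15 | 16 | 18 | 19   struct: A1 busy until I3 writes@14
  I5 | 16 | 20 | 21 | 22   RAW R0: wait I4 write@19
  I6 | 17 | 18 | 23 | 24
  I7 | 25 | 26 | 28 | 29   WAW R1: wait I6 write@24
  I8 | 26 | 27 | 32 | 33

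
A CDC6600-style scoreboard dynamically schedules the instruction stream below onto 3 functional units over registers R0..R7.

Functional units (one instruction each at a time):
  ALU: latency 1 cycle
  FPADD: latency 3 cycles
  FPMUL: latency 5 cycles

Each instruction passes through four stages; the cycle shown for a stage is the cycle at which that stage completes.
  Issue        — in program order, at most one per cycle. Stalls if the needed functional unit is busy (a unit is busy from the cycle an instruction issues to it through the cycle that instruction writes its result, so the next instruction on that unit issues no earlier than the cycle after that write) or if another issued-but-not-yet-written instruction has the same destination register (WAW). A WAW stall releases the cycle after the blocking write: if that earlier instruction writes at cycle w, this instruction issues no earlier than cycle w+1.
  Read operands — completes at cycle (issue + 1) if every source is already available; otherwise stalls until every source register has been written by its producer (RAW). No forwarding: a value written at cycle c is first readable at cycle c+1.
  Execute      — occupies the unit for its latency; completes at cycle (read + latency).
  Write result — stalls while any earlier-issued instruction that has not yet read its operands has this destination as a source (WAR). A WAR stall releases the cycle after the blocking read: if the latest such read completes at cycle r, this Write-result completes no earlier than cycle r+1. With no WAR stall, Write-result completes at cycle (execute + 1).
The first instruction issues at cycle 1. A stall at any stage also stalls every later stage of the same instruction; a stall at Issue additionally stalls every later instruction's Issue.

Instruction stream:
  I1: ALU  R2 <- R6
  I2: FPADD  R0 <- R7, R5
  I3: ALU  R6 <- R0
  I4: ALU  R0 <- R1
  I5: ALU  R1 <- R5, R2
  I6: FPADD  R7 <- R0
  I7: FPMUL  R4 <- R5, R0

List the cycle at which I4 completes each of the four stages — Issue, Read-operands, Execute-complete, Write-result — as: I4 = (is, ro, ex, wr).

I4 = (11, 12, 13, 14)

c1: I1 dispatched to ALU
c2: I1 operands ready; I2 dispatched to FPADD
c3: I1 complete; I2 operands ready
c4: R2←I1
c5: I3 dispatched to ALU
c6: I2 complete
c7: R0←I2
c8: I3 operands ready
c9: I3 complete
c10: R6←I3
c11: I4 dispatched to ALU
c12: I4 operands ready
c13: I4 complete
c14: R0←I4
c15: I5 dispatched to ALU
c16: I5 operands ready; I6 dispatched to FPADD
c17: I5 complete; I6 operands ready; I7 dispatched to FPMUL
c18: R1←I5; I7 operands ready
c20: I6 complete
c21: R7←I6
c23: I7 complete
c24: R4←I7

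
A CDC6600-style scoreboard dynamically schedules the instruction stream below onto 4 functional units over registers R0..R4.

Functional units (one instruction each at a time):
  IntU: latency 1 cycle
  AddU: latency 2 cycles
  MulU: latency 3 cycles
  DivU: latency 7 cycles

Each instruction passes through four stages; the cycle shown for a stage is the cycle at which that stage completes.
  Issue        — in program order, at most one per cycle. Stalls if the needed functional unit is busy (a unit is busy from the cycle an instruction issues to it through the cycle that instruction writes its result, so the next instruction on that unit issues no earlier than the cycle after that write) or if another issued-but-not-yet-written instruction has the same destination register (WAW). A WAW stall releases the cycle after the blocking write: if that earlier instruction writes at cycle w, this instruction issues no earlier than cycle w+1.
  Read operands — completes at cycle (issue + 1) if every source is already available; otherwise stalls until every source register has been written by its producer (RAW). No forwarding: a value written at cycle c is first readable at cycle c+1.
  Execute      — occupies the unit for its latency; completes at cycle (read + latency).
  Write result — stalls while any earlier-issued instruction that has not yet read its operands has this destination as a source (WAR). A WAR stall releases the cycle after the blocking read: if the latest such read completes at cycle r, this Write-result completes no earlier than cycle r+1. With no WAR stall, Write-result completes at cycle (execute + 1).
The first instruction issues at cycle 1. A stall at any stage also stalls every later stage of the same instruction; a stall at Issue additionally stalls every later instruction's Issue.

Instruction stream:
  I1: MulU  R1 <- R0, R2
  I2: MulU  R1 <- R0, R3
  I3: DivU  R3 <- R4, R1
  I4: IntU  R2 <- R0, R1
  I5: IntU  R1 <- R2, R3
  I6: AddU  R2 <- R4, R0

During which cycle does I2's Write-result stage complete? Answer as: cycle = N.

cycle = 12

c1: I1→MulU
c2: I1 RO
c5: I1 EX
c6: I1 WR R1
c7: I2→MulU
c8: I2 RO; I3→DivU
c9: I4→IntU
c11: I2 EX
c12: I2 WR R1
c13: I3 RO; I4 RO
c14: I4 EX
c15: I4 WR R2
c16: I5→IntU
c17: I6→AddU
c18: I6 RO
c20: I3 EX; I6 EX
c21: I3 WR R3
c22: I5 RO
c23: I5 EX; I6 WR R2
c24: I5 WR R1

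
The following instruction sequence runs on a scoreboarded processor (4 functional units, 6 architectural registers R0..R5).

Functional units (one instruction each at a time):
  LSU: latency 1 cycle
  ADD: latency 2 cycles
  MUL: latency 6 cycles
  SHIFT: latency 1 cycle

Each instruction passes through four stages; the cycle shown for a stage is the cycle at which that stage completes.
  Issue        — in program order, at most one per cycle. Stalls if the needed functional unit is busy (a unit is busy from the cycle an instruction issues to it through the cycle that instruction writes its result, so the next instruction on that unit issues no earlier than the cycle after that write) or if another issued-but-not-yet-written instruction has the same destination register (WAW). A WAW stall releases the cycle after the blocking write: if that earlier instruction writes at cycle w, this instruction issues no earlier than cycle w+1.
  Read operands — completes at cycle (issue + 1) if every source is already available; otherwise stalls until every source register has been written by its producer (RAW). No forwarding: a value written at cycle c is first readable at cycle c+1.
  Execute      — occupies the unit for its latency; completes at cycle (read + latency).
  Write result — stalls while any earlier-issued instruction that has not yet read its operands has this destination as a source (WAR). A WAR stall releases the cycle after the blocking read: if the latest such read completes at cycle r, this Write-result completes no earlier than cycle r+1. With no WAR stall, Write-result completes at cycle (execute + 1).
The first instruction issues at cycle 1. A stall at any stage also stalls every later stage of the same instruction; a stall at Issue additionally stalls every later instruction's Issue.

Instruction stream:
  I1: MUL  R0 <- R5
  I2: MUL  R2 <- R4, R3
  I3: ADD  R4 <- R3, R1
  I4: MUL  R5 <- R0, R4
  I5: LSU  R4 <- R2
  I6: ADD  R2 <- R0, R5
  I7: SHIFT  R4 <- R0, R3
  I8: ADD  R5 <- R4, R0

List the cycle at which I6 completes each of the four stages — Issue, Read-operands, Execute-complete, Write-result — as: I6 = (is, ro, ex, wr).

I6 = (21, 28, 30, 31)

I1: IS=1 RO=2 EX=8 WR=9
I2: IS=10 RO=11 EX=17 WR=18  [struct: MUL busy until I1 writes@9]
I3: IS=11 RO=12 EX=14 WR=15
I4: IS=19 RO=20 EX=26 WR=27  [struct: MUL busy until I2 writes@18]
I5: IS=20 RO=21 EX=22 WR=23
I6: IS=21 RO=28 EX=30 WR=31  [RAW R5: wait I4 write@27]
I7: IS=24 RO=25 EX=26 WR=27  [WAW R4: wait I5 write@23]
I8: IS=32 RO=33 EX=35 WR=36  [struct: ADD busy until I6 writes@31]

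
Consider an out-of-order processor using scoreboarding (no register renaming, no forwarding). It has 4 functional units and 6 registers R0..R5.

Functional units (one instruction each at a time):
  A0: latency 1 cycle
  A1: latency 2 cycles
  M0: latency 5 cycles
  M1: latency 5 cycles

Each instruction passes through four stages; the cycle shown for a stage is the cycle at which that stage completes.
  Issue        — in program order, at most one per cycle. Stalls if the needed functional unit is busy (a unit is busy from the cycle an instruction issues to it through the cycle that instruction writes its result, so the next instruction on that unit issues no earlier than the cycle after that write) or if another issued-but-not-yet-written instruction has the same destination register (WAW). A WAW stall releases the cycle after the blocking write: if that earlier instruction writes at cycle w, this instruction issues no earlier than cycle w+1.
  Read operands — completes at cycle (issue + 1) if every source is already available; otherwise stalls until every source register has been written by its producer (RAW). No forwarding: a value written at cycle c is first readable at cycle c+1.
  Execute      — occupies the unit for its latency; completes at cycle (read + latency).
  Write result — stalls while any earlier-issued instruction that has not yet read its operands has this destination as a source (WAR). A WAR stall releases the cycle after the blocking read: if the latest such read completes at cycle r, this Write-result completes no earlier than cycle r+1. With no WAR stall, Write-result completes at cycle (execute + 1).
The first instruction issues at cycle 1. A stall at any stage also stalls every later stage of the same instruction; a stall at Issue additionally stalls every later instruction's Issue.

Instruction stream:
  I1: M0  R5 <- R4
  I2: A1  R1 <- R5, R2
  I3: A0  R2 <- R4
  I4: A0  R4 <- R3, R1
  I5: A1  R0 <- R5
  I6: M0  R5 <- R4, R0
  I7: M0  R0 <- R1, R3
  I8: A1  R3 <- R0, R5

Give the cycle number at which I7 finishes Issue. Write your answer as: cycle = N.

cycle = 25

I1: IS=1 RO=2 EX=7 WR=8
I2: IS=2 RO=9 EX=11 WR=12  [RAW R5: wait I1 write@8]
I3: IS=3 RO=4 EX=5 WR=10  [WAR R2: wait I2 read@9]
I4: IS=11 RO=13 EX=14 WR=15  [struct: A0 busy until I3 writes@10; RAW R1: wait I2 write@12]
I5: IS=13 RO=14 EX=16 WR=17  [struct: A1 busy until I2 writes@12]
I6: IS=14 RO=18 EX=23 WR=24  [RAW R0: wait I5 write@17]
I7: IS=25 RO=26 EX=31 WR=32  [struct: M0 busy until I6 writes@24]
I8: IS=26 RO=33 EX=35 WR=36  [RAW R0: wait I7 write@32]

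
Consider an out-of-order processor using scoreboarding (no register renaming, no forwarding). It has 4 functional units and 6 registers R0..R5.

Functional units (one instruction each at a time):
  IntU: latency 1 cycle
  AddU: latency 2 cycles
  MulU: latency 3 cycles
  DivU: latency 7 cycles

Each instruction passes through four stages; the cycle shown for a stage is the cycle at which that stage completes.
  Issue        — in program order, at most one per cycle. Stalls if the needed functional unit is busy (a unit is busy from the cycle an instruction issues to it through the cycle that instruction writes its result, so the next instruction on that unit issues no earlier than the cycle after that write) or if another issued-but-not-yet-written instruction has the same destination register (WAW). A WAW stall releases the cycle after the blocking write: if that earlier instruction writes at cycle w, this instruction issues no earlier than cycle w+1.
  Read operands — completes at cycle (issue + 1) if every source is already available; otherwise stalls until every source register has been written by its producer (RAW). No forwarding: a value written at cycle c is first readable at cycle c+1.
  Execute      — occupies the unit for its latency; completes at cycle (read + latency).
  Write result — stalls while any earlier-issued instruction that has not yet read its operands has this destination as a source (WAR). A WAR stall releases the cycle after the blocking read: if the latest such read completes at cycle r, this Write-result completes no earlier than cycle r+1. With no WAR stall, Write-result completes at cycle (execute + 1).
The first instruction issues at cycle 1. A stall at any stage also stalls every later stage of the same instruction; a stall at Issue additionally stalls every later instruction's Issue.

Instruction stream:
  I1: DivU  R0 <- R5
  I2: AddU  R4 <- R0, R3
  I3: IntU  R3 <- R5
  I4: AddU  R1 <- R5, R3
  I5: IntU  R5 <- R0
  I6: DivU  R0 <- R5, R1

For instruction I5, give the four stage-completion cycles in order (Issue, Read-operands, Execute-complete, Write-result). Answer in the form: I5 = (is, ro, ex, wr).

[1] issue I1 (DivU)
[2] I1 read-ops; issue I2 (AddU)
[3] issue I3 (IntU)
[4] I3 read-ops
[5] I3 finished on IntU
[9] I1 finished on DivU
[10] I1→R0
[11] I2 read-ops
[12] I3→R3
[13] I2 finished on AddU
[14] I2→R4
[15] issue I4 (AddU)
[16] I4 read-ops; issue I5 (IntU)
[17] I5 read-ops; issue I6 (DivU)
[18] I4 finished on AddU; I5 finished on IntU
[19] I4→R1; I5→R5
[20] I6 read-ops
[27] I6 finished on DivU
[28] I6→R0

I5 = (16, 17, 18, 19)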